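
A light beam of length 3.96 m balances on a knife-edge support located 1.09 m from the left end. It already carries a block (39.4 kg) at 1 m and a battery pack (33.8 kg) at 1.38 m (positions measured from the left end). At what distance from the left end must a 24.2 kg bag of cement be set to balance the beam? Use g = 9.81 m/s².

Take moments about the knife-edge support (at 1.09 m from the left end).
Block: 39.4 × 9.81 = 386.5 N down at 1 m → arm 0.09 m, τ = 386.5 × 0.09 = 34.78 N·m counterclockwise.
Battery pack: 33.8 × 9.81 = 331.6 N down at 1.38 m → arm 0.29 m, τ = 331.6 × 0.29 = 96.16 N·m clockwise.
Net moment of existing loads = 61.38 N·m clockwise.
The bag of cement weighs 24.2 × 9.81 = 237.4 N and must supply an equal counterclockwise moment, so its lever arm about the knife-edge support is 61.38 / 237.4 = 0.259 m.
That puts it at 1.09 − 0.259 = 0.831 m from the left end.

x ≈ 0.831 m from the left end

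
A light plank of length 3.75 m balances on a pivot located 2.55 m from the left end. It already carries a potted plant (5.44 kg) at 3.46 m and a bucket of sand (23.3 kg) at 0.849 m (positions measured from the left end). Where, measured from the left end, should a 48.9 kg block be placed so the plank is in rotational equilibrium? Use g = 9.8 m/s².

About the pivot (at 2.55 m from the left end):
Potted plant: 5.44 × 9.8 = 53.31 N down at 3.46 m → arm 0.91 m, τ = 53.31 × 0.91 = 48.51 N·m clockwise.
Bucket of sand: 23.3 × 9.8 = 228.3 N down at 0.849 m → arm 1.701 m, τ = 228.3 × 1.701 = 388.3 N·m counterclockwise.
Net moment of existing loads = 339.8 N·m counterclockwise.
The block weighs 48.9 × 9.8 = 479.2 N and must supply an equal clockwise moment, so its lever arm about the pivot is 339.8 / 479.2 = 0.709 m.
That puts it at 2.55 + 0.709 = 3.26 m from the left end.

x ≈ 3.26 m from the left end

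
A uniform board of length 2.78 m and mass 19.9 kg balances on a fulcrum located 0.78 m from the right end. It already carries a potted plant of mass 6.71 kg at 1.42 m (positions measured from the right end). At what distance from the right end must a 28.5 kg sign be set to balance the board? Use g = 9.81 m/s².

x ≈ 0.203 m from the right end

Take moments about the fulcrum (at 0.78 m from the right end).
Beam weight: 19.9 × 9.81 = 195.2 N down at 1.39 m → arm 0.61 m, τ = 195.2 × 0.61 = 119.1 N·m counterclockwise.
Potted plant: 6.71 × 9.81 = 65.83 N down at 1.42 m → arm 0.64 m, τ = 65.83 × 0.64 = 42.13 N·m counterclockwise.
Net moment of existing loads = 161.2 N·m counterclockwise.
The sign weighs 28.5 × 9.81 = 279.6 N and must supply an equal clockwise moment, so its lever arm about the fulcrum is 161.2 / 279.6 = 0.577 m.
That puts it at 0.78 − 0.577 = 0.203 m from the right end.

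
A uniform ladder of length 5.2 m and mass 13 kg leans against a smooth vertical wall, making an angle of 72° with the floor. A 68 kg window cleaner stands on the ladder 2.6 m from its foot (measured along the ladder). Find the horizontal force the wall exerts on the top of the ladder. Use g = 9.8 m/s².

N_wall ≈ 129 N

About the foot of the ladder:
Ladder weight 13×9.8 = 127.4 N acts at 2.6 m along the ladder; its horizontal arm is 2.6·cos72° = 0.8034 m → τ = 102.4 N·m clockwise.
Window cleaner: 68×9.8 = 666.4 N at 2.6 m → arm 0.8034 m → τ = 535.4 N·m clockwise.
Wall normal N acts horizontally at the top; its moment arm is the height L sinθ = 5.2·sin72° = 4.945 m, counterclockwise.
For rotational equilibrium, N × 4.945 = 637.8, so N = 129 N.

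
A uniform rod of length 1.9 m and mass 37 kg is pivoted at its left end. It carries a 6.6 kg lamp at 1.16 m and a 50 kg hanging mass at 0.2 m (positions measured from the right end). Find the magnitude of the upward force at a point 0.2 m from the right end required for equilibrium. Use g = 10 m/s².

F ≈ 735 N

Taking torques about the left end:
Beam weight: 37 × 10 = 370 N down at 0.95 m → arm 0.95 m, τ = 370 × 0.95 = 351.5 N·m clockwise.
Lamp: 6.6 × 10 = 66 N down at 1.16 m → arm 0.74 m, τ = 66 × 0.74 = 48.84 N·m clockwise.
Hanging mass: 50 × 10 = 500 N down at 0.2 m → arm 1.7 m, τ = 500 × 1.7 = 850 N·m clockwise.
Net moment of the loads = 1250 N·m clockwise.
The upward force F acts at a point 0.2 m from the right end, arm 1.7 m, giving F × 1.7 counterclockwise.
Στ = 0 ⇒ F × 1.7 = 1250 ⇒ F = 1250 / 1.7 = 735 N.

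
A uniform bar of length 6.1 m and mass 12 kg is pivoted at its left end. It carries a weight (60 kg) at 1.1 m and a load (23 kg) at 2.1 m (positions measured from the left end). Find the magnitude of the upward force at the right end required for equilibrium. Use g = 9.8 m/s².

F ≈ 242 N

Sum moments about the left end (the unknown pivot reaction has zero arm there).
Beam weight: 12 × 9.8 = 117.6 N down at 3.05 m → arm 3.05 m, τ = 117.6 × 3.05 = 358.7 N·m clockwise.
Weight: 60 × 9.8 = 588 N down at 1.1 m → arm 1.1 m, τ = 588 × 1.1 = 646.8 N·m clockwise.
Load: 23 × 9.8 = 225.4 N down at 2.1 m → arm 2.1 m, τ = 225.4 × 2.1 = 473.3 N·m clockwise.
Net moment of the loads = 1479 N·m clockwise.
The upward force F acts at the right end, arm 6.1 m, giving F × 6.1 counterclockwise.
Στ = 0 ⇒ F × 6.1 = 1479 ⇒ F = 1479 / 6.1 = 242 N.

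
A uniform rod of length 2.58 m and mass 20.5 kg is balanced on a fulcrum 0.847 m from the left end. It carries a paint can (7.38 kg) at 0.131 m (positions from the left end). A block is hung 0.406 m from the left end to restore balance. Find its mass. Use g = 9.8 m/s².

Taking torques about the fulcrum (at 0.847 m from the left end):
Beam weight: 20.5 × 9.8 = 200.9 N down at 1.29 m → arm 0.443 m, τ = 200.9 × 0.443 = 89 N·m clockwise.
Paint can: 7.38 × 9.8 = 72.32 N down at 0.131 m → arm 0.716 m, τ = 72.32 × 0.716 = 51.78 N·m counterclockwise.
Net moment of known loads = 37.22 N·m clockwise.
An unknown mass m at 0.406 m has arm 0.441 m; its moment is m·g·0.441 counterclockwise.
Setting net torque to zero: m × 9.8 × 0.441 = 37.22 → m = 37.22 / (9.8 × 0.441) = 8.61 kg.

m ≈ 8.61 kg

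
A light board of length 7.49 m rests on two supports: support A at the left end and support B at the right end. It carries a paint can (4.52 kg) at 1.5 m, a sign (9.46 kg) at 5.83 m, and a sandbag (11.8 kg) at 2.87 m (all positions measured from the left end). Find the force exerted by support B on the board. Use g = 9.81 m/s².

R_B ≈ 125 N

About support A:
Paint can: 4.52 × 9.81 = 44.34 N down at 1.5 m → arm 1.5 m, τ = 44.34 × 1.5 = 66.51 N·m clockwise.
Sign: 9.46 × 9.81 = 92.8 N down at 5.83 m → arm 5.83 m, τ = 92.8 × 5.83 = 541 N·m clockwise.
Sandbag: 11.8 × 9.81 = 115.8 N down at 2.87 m → arm 2.87 m, τ = 115.8 × 2.87 = 332.3 N·m clockwise.
Net load moment about support A = 939.8 N·m clockwise.
Reaction R at support B is upward at 7.49 m, arm 7.49 m → moment R × 7.49 counterclockwise.
For rotational equilibrium, R × 7.49 = 939.8, so R = 125 N.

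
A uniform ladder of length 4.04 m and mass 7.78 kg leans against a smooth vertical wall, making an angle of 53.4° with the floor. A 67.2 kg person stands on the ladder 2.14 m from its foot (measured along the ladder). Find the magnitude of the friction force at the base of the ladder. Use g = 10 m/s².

f ≈ 293 N

Choose the foot of the ladder as the axis so the floor normal and friction both act there and drop out.
Ladder weight 7.78×10 = 77.8 N acts at 2.02 m along the ladder; its horizontal arm is 2.02·cos53.4° = 1.204 m → τ = 93.67 N·m clockwise.
Person: 67.2×10 = 672 N at 2.14 m → arm 1.276 m → τ = 857.5 N·m clockwise.
Wall normal N acts horizontally at the top; its moment arm is the height L sinθ = 4.04·sin53.4° = 3.243 m, counterclockwise.
Στ = 0 ⇒ N × 3.243 = 951.2 ⇒ N = 293 N.
ΣFx = 0: friction at the foot balances the wall's push, so f = N_wall = 293 N.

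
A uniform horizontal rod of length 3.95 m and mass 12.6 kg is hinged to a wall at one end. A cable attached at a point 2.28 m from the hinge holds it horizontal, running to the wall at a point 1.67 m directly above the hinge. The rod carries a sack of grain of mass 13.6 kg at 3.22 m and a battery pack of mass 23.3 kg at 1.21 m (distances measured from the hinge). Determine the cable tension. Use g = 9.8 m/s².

About the hinge:
Beam weight: 12.6 × 9.8 = 123.5 N down at 1.975 m → arm 1.975 m, τ = 123.5 × 1.975 = 243.9 N·m clockwise.
Sack of grain: 13.6 × 9.8 = 133.3 N down at 3.22 m → arm 3.22 m, τ = 133.3 × 3.22 = 429.2 N·m clockwise.
Battery pack: 23.3 × 9.8 = 228.3 N down at 1.21 m → arm 1.21 m, τ = 228.3 × 1.21 = 276.2 N·m clockwise.
Total clockwise load moment = 949.3 N·m.
The cable tension T acts at 2.28 m; only its component perpendicular to the rod, T sinθ, produces torque. sinθ = h/√(h²+d²) = 1.67/√(1.67²+2.28²) = 0.5909.
For rotational equilibrium, T × 2.28 × 0.5909 = 949.3, so T = 949.3 / 1.347 = 705 N.

T ≈ 705 N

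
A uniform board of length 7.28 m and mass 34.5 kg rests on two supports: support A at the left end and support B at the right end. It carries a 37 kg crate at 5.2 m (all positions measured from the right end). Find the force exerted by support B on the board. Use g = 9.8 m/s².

R_B ≈ 273 N

Choose support A as the axis so its reaction then has zero moment arm.
Beam weight: 34.5 × 9.8 = 338.1 N down at 3.64 m → arm 3.64 m, τ = 338.1 × 3.64 = 1231 N·m clockwise.
Crate: 37 × 9.8 = 362.6 N down at 5.2 m → arm 2.08 m, τ = 362.6 × 2.08 = 754.2 N·m clockwise.
Net load moment about support A = 1985 N·m clockwise.
Reaction R at support B is upward at 0 m, arm 7.28 m → moment R × 7.28 counterclockwise.
For rotational equilibrium, R × 7.28 = 1985, so R = 273 N.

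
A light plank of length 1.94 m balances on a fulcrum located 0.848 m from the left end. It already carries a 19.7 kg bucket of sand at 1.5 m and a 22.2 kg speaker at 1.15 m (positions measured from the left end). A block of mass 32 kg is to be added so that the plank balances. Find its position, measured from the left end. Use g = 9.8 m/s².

Choose the fulcrum (at 0.848 m from the left end) as the axis so the support reaction has zero arm there.
Bucket of sand: 19.7 × 9.8 = 193.1 N down at 1.5 m → arm 0.652 m, τ = 193.1 × 0.652 = 125.9 N·m clockwise.
Speaker: 22.2 × 9.8 = 217.6 N down at 1.15 m → arm 0.302 m, τ = 217.6 × 0.302 = 65.72 N·m clockwise.
Net moment of existing loads = 191.6 N·m clockwise.
The block weighs 32 × 9.8 = 313.6 N and must supply an equal counterclockwise moment, so its lever arm about the fulcrum is 191.6 / 313.6 = 0.611 m.
That puts it at 0.848 − 0.611 = 0.237 m from the left end.

x ≈ 0.237 m from the left end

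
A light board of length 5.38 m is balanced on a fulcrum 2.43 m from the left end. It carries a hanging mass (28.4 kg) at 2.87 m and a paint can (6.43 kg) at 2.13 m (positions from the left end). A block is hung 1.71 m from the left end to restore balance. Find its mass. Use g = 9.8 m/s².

m ≈ 14.7 kg

Sum moments about the fulcrum (at 2.43 m from the left end) (the support reaction has zero arm there).
Hanging mass: 28.4 × 9.8 = 278.3 N down at 2.87 m → arm 0.44 m, τ = 278.3 × 0.44 = 122.5 N·m clockwise.
Paint can: 6.43 × 9.8 = 63.01 N down at 2.13 m → arm 0.3 m, τ = 63.01 × 0.3 = 18.9 N·m counterclockwise.
Net moment of known loads = 103.6 N·m clockwise.
An unknown mass m at 1.71 m has arm 0.72 m; its moment is m·g·0.72 counterclockwise.
Setting net torque to zero: m × 9.8 × 0.72 = 103.6 → m = 103.6 / (9.8 × 0.72) = 14.7 kg.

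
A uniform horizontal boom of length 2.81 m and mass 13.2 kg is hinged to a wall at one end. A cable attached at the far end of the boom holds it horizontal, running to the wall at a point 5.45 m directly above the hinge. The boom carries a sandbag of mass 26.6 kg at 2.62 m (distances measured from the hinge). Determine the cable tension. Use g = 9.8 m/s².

Taking torques about the hinge:
Beam weight: 13.2 × 9.8 = 129.4 N down at 1.405 m → arm 1.405 m, τ = 129.4 × 1.405 = 181.8 N·m clockwise.
Sandbag: 26.6 × 9.8 = 260.7 N down at 2.62 m → arm 2.62 m, τ = 260.7 × 2.62 = 683 N·m clockwise.
Total clockwise load moment = 864.8 N·m.
The cable tension T acts at 2.81 m; only its component perpendicular to the boom, T sinθ, produces torque. sinθ = h/√(h²+d²) = 5.45/√(5.45²+2.81²) = 0.8888.
Setting net torque to zero: T × 2.81 × 0.8888 = 864.8 → T = 864.8 / 2.498 = 346 N.

T ≈ 346 N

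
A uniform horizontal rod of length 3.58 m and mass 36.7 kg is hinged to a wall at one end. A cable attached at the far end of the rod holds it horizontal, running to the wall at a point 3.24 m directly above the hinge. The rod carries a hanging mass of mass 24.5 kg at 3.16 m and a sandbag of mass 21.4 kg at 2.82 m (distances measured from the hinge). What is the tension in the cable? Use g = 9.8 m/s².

Take moments about the hinge.
Beam weight: 36.7 × 9.8 = 359.7 N down at 1.79 m → arm 1.79 m, τ = 359.7 × 1.79 = 643.9 N·m clockwise.
Hanging mass: 24.5 × 9.8 = 240.1 N down at 3.16 m → arm 3.16 m, τ = 240.1 × 3.16 = 758.7 N·m clockwise.
Sandbag: 21.4 × 9.8 = 209.7 N down at 2.82 m → arm 2.82 m, τ = 209.7 × 2.82 = 591.4 N·m clockwise.
Total clockwise load moment = 1994 N·m.
The cable tension T acts at 3.58 m; only its component perpendicular to the rod, T sinθ, produces torque. sinθ = h/√(h²+d²) = 3.24/√(3.24²+3.58²) = 0.671.
Setting net torque to zero: T × 3.58 × 0.671 = 1994 → T = 1994 / 2.402 = 830 N.

T ≈ 830 N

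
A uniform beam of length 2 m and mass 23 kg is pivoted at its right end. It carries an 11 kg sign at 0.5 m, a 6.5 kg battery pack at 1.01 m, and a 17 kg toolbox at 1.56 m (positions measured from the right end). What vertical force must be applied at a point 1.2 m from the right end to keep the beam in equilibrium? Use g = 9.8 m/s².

Choose the right end as the axis so the unknown pivot reaction has zero arm there.
Beam weight: 23 × 9.8 = 225.4 N down at 1 m → arm 1 m, τ = 225.4 × 1 = 225.4 N·m counterclockwise.
Sign: 11 × 9.8 = 107.8 N down at 0.5 m → arm 0.5 m, τ = 107.8 × 0.5 = 53.9 N·m counterclockwise.
Battery pack: 6.5 × 9.8 = 63.7 N down at 1.01 m → arm 1.01 m, τ = 63.7 × 1.01 = 64.34 N·m counterclockwise.
Toolbox: 17 × 9.8 = 166.6 N down at 1.56 m → arm 1.56 m, τ = 166.6 × 1.56 = 259.9 N·m counterclockwise.
Net moment of the loads = 603.5 N·m counterclockwise.
The upward force F acts at a point 1.2 m from the right end, arm 1.2 m, giving F × 1.2 clockwise.
Balancing moments: F × 1.2 = 603.5, giving F = 603.5 / 1.2 = 503 N.

F ≈ 503 N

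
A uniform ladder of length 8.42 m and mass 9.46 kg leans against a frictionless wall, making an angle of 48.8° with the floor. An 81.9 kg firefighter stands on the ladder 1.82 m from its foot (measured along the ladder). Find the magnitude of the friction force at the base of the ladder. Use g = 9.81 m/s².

Take moments about the foot of the ladder.
Ladder weight 9.46×9.81 = 92.8 N acts at 4.21 m along the ladder; its horizontal arm is 4.21·cos48.8° = 2.773 m → τ = 257.3 N·m clockwise.
Firefighter: 81.9×9.81 = 803.4 N at 1.82 m → arm 1.199 m → τ = 963.3 N·m clockwise.
Wall normal N acts horizontally at the top; its moment arm is the height L sinθ = 8.42·sin48.8° = 6.335 m, counterclockwise.
Balancing moments: N × 6.335 = 1221, giving N = 193 N.
ΣFx = 0: friction at the foot balances the wall's push, so f = N_wall = 193 N.

f ≈ 193 N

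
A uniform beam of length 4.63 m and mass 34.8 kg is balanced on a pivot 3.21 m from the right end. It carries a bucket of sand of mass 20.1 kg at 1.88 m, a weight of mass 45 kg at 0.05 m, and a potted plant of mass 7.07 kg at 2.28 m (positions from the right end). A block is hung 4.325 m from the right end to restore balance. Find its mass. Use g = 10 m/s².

Choose the pivot (at 3.21 m from the right end) as the axis so the support reaction has zero arm there.
Beam weight: 34.8 × 10 = 348 N down at 2.315 m → arm 0.895 m, τ = 348 × 0.895 = 311.5 N·m clockwise.
Bucket of sand: 20.1 × 10 = 201 N down at 1.88 m → arm 1.33 m, τ = 201 × 1.33 = 267.3 N·m clockwise.
Weight: 45 × 10 = 450 N down at 0.05 m → arm 3.16 m, τ = 450 × 3.16 = 1422 N·m clockwise.
Potted plant: 7.07 × 10 = 70.7 N down at 2.28 m → arm 0.93 m, τ = 70.7 × 0.93 = 65.75 N·m clockwise.
Net moment of known loads = 2067 N·m clockwise.
An unknown mass m at 4.325 m has arm 1.115 m; its moment is m·g·1.115 counterclockwise.
For rotational equilibrium, m × 10 × 1.115 = 2067, so m = 2067 / (10 × 1.115) = 185 kg.

m ≈ 185 kg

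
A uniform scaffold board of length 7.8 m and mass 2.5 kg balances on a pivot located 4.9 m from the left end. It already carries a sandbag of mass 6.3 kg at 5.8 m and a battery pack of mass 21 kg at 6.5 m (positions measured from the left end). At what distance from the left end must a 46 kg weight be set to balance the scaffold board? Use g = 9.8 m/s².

Sum moments about the pivot (at 4.9 m from the left end) (the support reaction has zero arm there).
Beam weight: 2.5 × 9.8 = 24.5 N down at 3.9 m → arm 1 m, τ = 24.5 × 1 = 24.5 N·m counterclockwise.
Sandbag: 6.3 × 9.8 = 61.74 N down at 5.8 m → arm 0.9 m, τ = 61.74 × 0.9 = 55.57 N·m clockwise.
Battery pack: 21 × 9.8 = 205.8 N down at 6.5 m → arm 1.6 m, τ = 205.8 × 1.6 = 329.3 N·m clockwise.
Net moment of existing loads = 360.4 N·m clockwise.
The weight weighs 46 × 9.8 = 450.8 N and must supply an equal counterclockwise moment, so its lever arm about the pivot is 360.4 / 450.8 = 0.799 m.
That puts it at 4.9 − 0.799 = 4.1 m from the left end.

x ≈ 4.1 m from the left end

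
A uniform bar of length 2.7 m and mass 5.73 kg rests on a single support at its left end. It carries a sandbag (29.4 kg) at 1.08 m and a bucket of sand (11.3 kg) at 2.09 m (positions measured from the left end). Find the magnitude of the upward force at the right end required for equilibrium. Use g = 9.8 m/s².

F ≈ 229 N

About the left end:
Beam weight: 5.73 × 9.8 = 56.15 N down at 1.35 m → arm 1.35 m, τ = 56.15 × 1.35 = 75.8 N·m clockwise.
Sandbag: 29.4 × 9.8 = 288.1 N down at 1.08 m → arm 1.08 m, τ = 288.1 × 1.08 = 311.1 N·m clockwise.
Bucket of sand: 11.3 × 9.8 = 110.7 N down at 2.09 m → arm 2.09 m, τ = 110.7 × 2.09 = 231.4 N·m clockwise.
Net moment of the loads = 618.3 N·m clockwise.
The upward force F acts at the right end, arm 2.7 m, giving F × 2.7 counterclockwise.
Στ = 0 ⇒ F × 2.7 = 618.3 ⇒ F = 618.3 / 2.7 = 229 N.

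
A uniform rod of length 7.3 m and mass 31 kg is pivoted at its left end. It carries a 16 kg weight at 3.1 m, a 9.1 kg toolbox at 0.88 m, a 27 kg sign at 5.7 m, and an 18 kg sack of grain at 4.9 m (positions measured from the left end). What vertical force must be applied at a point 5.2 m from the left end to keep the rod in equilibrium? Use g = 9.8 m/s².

Taking torques about the left end:
Beam weight: 31 × 9.8 = 303.8 N down at 3.65 m → arm 3.65 m, τ = 303.8 × 3.65 = 1109 N·m clockwise.
Weight: 16 × 9.8 = 156.8 N down at 3.1 m → arm 3.1 m, τ = 156.8 × 3.1 = 486.1 N·m clockwise.
Toolbox: 9.1 × 9.8 = 89.18 N down at 0.88 m → arm 0.88 m, τ = 89.18 × 0.88 = 78.48 N·m clockwise.
Sign: 27 × 9.8 = 264.6 N down at 5.7 m → arm 5.7 m, τ = 264.6 × 5.7 = 1508 N·m clockwise.
Sack of grain: 18 × 9.8 = 176.4 N down at 4.9 m → arm 4.9 m, τ = 176.4 × 4.9 = 864.4 N·m clockwise.
Net moment of the loads = 4046 N·m clockwise.
The upward force F acts at a point 5.2 m from the left end, arm 5.2 m, giving F × 5.2 counterclockwise.
Στ = 0 ⇒ F × 5.2 = 4046 ⇒ F = 4046 / 5.2 = 778 N.

F ≈ 778 N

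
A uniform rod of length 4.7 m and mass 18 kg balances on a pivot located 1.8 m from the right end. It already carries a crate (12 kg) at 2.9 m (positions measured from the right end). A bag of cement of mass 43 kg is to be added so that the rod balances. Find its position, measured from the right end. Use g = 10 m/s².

x ≈ 1.26 m from the right end

Taking torques about the pivot (at 1.8 m from the right end):
Beam weight: 18 × 10 = 180 N down at 2.35 m → arm 0.55 m, τ = 180 × 0.55 = 99 N·m counterclockwise.
Crate: 12 × 10 = 120 N down at 2.9 m → arm 1.1 m, τ = 120 × 1.1 = 132 N·m counterclockwise.
Net moment of existing loads = 231 N·m counterclockwise.
The bag of cement weighs 43 × 10 = 430 N and must supply an equal clockwise moment, so its lever arm about the pivot is 231 / 430 = 0.537 m.
That puts it at 1.8 − 0.537 = 1.26 m from the right end.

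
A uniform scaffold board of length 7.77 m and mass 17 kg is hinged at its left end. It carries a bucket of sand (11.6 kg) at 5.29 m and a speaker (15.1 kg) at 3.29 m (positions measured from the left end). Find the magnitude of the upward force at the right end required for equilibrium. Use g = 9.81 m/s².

F ≈ 224 N

Take moments about the left end.
Beam weight: 17 × 9.81 = 166.8 N down at 3.885 m → arm 3.885 m, τ = 166.8 × 3.885 = 648 N·m clockwise.
Bucket of sand: 11.6 × 9.81 = 113.8 N down at 5.29 m → arm 5.29 m, τ = 113.8 × 5.29 = 602 N·m clockwise.
Speaker: 15.1 × 9.81 = 148.1 N down at 3.29 m → arm 3.29 m, τ = 148.1 × 3.29 = 487.2 N·m clockwise.
Net moment of the loads = 1737 N·m clockwise.
The upward force F acts at the right end, arm 7.77 m, giving F × 7.77 counterclockwise.
Balancing moments: F × 7.77 = 1737, giving F = 1737 / 7.77 = 224 N.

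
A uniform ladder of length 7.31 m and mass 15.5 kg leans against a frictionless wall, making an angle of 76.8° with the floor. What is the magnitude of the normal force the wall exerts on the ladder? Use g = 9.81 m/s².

Choose the foot of the ladder as the axis so the floor normal and friction both act there and drop out.
Ladder weight 15.5×9.81 = 152.1 N acts at 3.655 m along the ladder; its horizontal arm is 3.655·cos76.8° = 0.8346 m → τ = 126.9 N·m clockwise.
Wall normal N acts horizontally at the top; its moment arm is the height L sinθ = 7.31·sin76.8° = 7.117 m, counterclockwise.
For rotational equilibrium, N × 7.117 = 126.9, so N = 17.8 N.

N_wall ≈ 17.8 N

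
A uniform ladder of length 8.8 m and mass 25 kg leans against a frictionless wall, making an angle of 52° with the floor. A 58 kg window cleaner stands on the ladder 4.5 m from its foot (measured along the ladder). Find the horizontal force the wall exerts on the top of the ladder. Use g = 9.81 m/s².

About the foot of the ladder:
Ladder weight 25×9.81 = 245.2 N acts at 4.4 m along the ladder; its horizontal arm is 4.4·cos52° = 2.709 m → τ = 664.2 N·m clockwise.
Window cleaner: 58×9.81 = 569 N at 4.5 m → arm 2.77 m → τ = 1576 N·m clockwise.
Wall normal N acts horizontally at the top; its moment arm is the height L sinθ = 8.8·sin52° = 6.934 m, counterclockwise.
Setting net torque to zero: N × 6.934 = 2240 → N = 323 N.

N_wall ≈ 323 N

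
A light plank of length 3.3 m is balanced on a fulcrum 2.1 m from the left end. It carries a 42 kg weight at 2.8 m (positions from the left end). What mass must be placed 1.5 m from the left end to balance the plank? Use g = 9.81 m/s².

m ≈ 49 kg

Sum moments about the fulcrum (at 2.1 m from the left end) (the support reaction has zero arm there).
Weight: 42 × 9.81 = 412 N down at 2.8 m → arm 0.7 m, τ = 412 × 0.7 = 288.4 N·m clockwise.
Net moment of known loads = 288.4 N·m clockwise.
An unknown mass m at 1.5 m has arm 0.6 m; its moment is m·g·0.6 counterclockwise.
Setting net torque to zero: m × 9.81 × 0.6 = 288.4 → m = 288.4 / (9.81 × 0.6) = 49 kg.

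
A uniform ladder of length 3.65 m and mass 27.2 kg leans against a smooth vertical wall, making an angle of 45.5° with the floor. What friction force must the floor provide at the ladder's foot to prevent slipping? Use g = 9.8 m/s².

About the foot of the ladder:
Ladder weight 27.2×9.8 = 266.6 N acts at 1.825 m along the ladder; its horizontal arm is 1.825·cos45.5° = 1.279 m → τ = 341 N·m clockwise.
Wall normal N acts horizontally at the top; its moment arm is the height L sinθ = 3.65·sin45.5° = 2.603 m, counterclockwise.
For rotational equilibrium, N × 2.603 = 341, so N = 131 N.
ΣFx = 0: friction at the foot balances the wall's push, so f = N_wall = 131 N.

f ≈ 131 N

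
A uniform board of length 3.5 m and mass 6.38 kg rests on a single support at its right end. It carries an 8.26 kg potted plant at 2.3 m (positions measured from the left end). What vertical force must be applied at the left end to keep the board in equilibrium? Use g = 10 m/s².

Taking torques about the right end:
Beam weight: 6.38 × 10 = 63.8 N down at 1.75 m → arm 1.75 m, τ = 63.8 × 1.75 = 111.6 N·m counterclockwise.
Potted plant: 8.26 × 10 = 82.6 N down at 2.3 m → arm 1.2 m, τ = 82.6 × 1.2 = 99.12 N·m counterclockwise.
Net moment of the loads = 210.7 N·m counterclockwise.
The upward force F acts at the left end, arm 3.5 m, giving F × 3.5 clockwise.
For rotational equilibrium, F × 3.5 = 210.7, so F = 210.7 / 3.5 = 60.2 N.

F ≈ 60.2 N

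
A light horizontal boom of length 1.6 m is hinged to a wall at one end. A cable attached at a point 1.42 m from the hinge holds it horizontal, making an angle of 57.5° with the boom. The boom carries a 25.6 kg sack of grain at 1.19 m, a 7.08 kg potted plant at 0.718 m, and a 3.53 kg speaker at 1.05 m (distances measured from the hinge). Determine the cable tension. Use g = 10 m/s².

T ≈ 328 N

About the hinge:
Sack of grain: 25.6 × 10 = 256 N down at 1.19 m → arm 1.19 m, τ = 256 × 1.19 = 304.6 N·m clockwise.
Potted plant: 7.08 × 10 = 70.8 N down at 0.718 m → arm 0.718 m, τ = 70.8 × 0.718 = 50.83 N·m clockwise.
Speaker: 3.53 × 10 = 35.3 N down at 1.05 m → arm 1.05 m, τ = 35.3 × 1.05 = 37.06 N·m clockwise.
Total clockwise load moment = 392.5 N·m.
The cable tension T acts at 1.42 m; only its component perpendicular to the boom, T sinθ, produces torque. sin 57.5° = 0.8434.
For rotational equilibrium, T × 1.42 × 0.8434 = 392.5, so T = 392.5 / 1.198 = 328 N.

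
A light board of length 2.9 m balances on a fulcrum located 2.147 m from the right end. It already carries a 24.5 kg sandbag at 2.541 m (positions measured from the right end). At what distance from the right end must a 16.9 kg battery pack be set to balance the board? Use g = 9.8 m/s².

Take moments about the fulcrum (at 2.147 m from the right end).
Sandbag: 24.5 × 9.8 = 240.1 N down at 2.541 m → arm 0.394 m, τ = 240.1 × 0.394 = 94.6 N·m counterclockwise.
Net moment of existing loads = 94.6 N·m counterclockwise.
The battery pack weighs 16.9 × 9.8 = 165.6 N and must supply an equal clockwise moment, so its lever arm about the fulcrum is 94.6 / 165.6 = 0.571 m.
That puts it at 2.147 − 0.571 = 1.58 m from the right end.

x ≈ 1.58 m from the right end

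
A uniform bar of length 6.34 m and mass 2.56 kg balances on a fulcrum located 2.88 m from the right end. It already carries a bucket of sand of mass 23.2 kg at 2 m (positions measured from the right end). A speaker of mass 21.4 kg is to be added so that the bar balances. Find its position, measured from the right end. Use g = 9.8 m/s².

Taking torques about the fulcrum (at 2.88 m from the right end):
Beam weight: 2.56 × 9.8 = 25.09 N down at 3.17 m → arm 0.29 m, τ = 25.09 × 0.29 = 7.276 N·m counterclockwise.
Bucket of sand: 23.2 × 9.8 = 227.4 N down at 2 m → arm 0.88 m, τ = 227.4 × 0.88 = 200.1 N·m clockwise.
Net moment of existing loads = 192.8 N·m clockwise.
The speaker weighs 21.4 × 9.8 = 209.7 N and must supply an equal counterclockwise moment, so its lever arm about the fulcrum is 192.8 / 209.7 = 0.919 m.
That puts it at 2.88 + 0.919 = 3.8 m from the right end.

x ≈ 3.8 m from the right end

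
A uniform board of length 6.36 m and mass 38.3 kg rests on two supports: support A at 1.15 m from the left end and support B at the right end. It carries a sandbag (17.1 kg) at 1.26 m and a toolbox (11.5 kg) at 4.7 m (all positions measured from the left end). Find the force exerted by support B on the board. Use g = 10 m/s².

Taking torques about support A:
Beam weight: 38.3 × 10 = 383 N down at 3.18 m → arm 2.03 m, τ = 383 × 2.03 = 777.5 N·m clockwise.
Sandbag: 17.1 × 10 = 171 N down at 1.26 m → arm 0.11 m, τ = 171 × 0.11 = 18.81 N·m clockwise.
Toolbox: 11.5 × 10 = 115 N down at 4.7 m → arm 3.55 m, τ = 115 × 3.55 = 408.2 N·m clockwise.
Net load moment about support A = 1205 N·m clockwise.
Reaction R at support B is upward at 6.36 m, arm 5.21 m → moment R × 5.21 counterclockwise.
Στ = 0 ⇒ R × 5.21 = 1205 ⇒ R = 231 N.

R_B ≈ 231 N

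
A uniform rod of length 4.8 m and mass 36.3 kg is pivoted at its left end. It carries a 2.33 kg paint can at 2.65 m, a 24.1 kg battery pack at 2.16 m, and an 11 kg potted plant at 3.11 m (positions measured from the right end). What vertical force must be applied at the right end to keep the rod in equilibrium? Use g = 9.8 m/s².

F ≈ 356 N

Take moments about the left end.
Beam weight: 36.3 × 9.8 = 355.7 N down at 2.4 m → arm 2.4 m, τ = 355.7 × 2.4 = 853.7 N·m clockwise.
Paint can: 2.33 × 9.8 = 22.83 N down at 2.65 m → arm 2.15 m, τ = 22.83 × 2.15 = 49.08 N·m clockwise.
Battery pack: 24.1 × 9.8 = 236.2 N down at 2.16 m → arm 2.64 m, τ = 236.2 × 2.64 = 623.6 N·m clockwise.
Potted plant: 11 × 9.8 = 107.8 N down at 3.11 m → arm 1.69 m, τ = 107.8 × 1.69 = 182.2 N·m clockwise.
Net moment of the loads = 1709 N·m clockwise.
The upward force F acts at the right end, arm 4.8 m, giving F × 4.8 counterclockwise.
Balancing moments: F × 4.8 = 1709, giving F = 1709 / 4.8 = 356 N.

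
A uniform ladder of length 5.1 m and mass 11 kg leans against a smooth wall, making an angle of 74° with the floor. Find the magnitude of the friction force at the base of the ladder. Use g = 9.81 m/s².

About the foot of the ladder:
Ladder weight 11×9.81 = 107.9 N acts at 2.55 m along the ladder; its horizontal arm is 2.55·cos74° = 0.7029 m → τ = 75.84 N·m clockwise.
Wall normal N acts horizontally at the top; its moment arm is the height L sinθ = 5.1·sin74° = 4.902 m, counterclockwise.
Setting net torque to zero: N × 4.902 = 75.84 → N = 15.5 N.
ΣFx = 0: friction at the foot balances the wall's push, so f = N_wall = 15.5 N.

f ≈ 15.5 N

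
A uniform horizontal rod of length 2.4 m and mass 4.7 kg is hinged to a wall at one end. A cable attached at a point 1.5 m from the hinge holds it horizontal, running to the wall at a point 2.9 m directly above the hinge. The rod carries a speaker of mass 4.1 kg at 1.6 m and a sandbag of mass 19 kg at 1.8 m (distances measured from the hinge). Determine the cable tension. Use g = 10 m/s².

Choose the hinge as the axis so the unknown hinge reaction has zero arm there.
Beam weight: 4.7 × 10 = 47 N down at 1.2 m → arm 1.2 m, τ = 47 × 1.2 = 56.4 N·m clockwise.
Speaker: 4.1 × 10 = 41 N down at 1.6 m → arm 1.6 m, τ = 41 × 1.6 = 65.6 N·m clockwise.
Sandbag: 19 × 10 = 190 N down at 1.8 m → arm 1.8 m, τ = 190 × 1.8 = 342 N·m clockwise.
Total clockwise load moment = 464 N·m.
The cable tension T acts at 1.5 m; only its component perpendicular to the rod, T sinθ, produces torque. sinθ = h/√(h²+d²) = 2.9/√(2.9²+1.5²) = 0.8882.
Setting net torque to zero: T × 1.5 × 0.8882 = 464 → T = 464 / 1.332 = 348 N.

T ≈ 348 N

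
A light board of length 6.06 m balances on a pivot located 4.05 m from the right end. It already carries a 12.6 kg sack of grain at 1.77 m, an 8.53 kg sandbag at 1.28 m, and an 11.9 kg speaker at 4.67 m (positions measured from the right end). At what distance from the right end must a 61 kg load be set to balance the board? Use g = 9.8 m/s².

Taking torques about the pivot (at 4.05 m from the right end):
Sack of grain: 12.6 × 9.8 = 123.5 N down at 1.77 m → arm 2.28 m, τ = 123.5 × 2.28 = 281.6 N·m clockwise.
Sandbag: 8.53 × 9.8 = 83.59 N down at 1.28 m → arm 2.77 m, τ = 83.59 × 2.77 = 231.5 N·m clockwise.
Speaker: 11.9 × 9.8 = 116.6 N down at 4.67 m → arm 0.62 m, τ = 116.6 × 0.62 = 72.29 N·m counterclockwise.
Net moment of existing loads = 440.8 N·m clockwise.
The load weighs 61 × 9.8 = 597.8 N and must supply an equal counterclockwise moment, so its lever arm about the pivot is 440.8 / 597.8 = 0.737 m.
That puts it at 4.05 + 0.737 = 4.79 m from the right end.

x ≈ 4.79 m from the right end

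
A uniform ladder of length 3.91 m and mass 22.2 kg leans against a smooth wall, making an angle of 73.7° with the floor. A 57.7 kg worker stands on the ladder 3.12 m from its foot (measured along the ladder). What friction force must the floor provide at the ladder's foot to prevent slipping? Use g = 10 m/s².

Take moments about the foot of the ladder.
Ladder weight 22.2×10 = 222 N acts at 1.955 m along the ladder; its horizontal arm is 1.955·cos73.7° = 0.5487 m → τ = 121.8 N·m clockwise.
Worker: 57.7×10 = 577 N at 3.12 m → arm 0.8757 m → τ = 505.3 N·m clockwise.
Wall normal N acts horizontally at the top; its moment arm is the height L sinθ = 3.91·sin73.7° = 3.753 m, counterclockwise.
Balancing moments: N × 3.753 = 627.1, giving N = 167 N.
ΣFx = 0: friction at the foot balances the wall's push, so f = N_wall = 167 N.

f ≈ 167 N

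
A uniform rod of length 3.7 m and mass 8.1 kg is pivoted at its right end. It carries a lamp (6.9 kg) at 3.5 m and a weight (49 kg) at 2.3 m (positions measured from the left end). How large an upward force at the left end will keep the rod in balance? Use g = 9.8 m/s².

F ≈ 225 N

Sum moments about the right end (the unknown pivot reaction has zero arm there).
Beam weight: 8.1 × 9.8 = 79.38 N down at 1.85 m → arm 1.85 m, τ = 79.38 × 1.85 = 146.9 N·m counterclockwise.
Lamp: 6.9 × 9.8 = 67.62 N down at 3.5 m → arm 0.2 m, τ = 67.62 × 0.2 = 13.52 N·m counterclockwise.
Weight: 49 × 9.8 = 480.2 N down at 2.3 m → arm 1.4 m, τ = 480.2 × 1.4 = 672.3 N·m counterclockwise.
Net moment of the loads = 832.7 N·m counterclockwise.
The upward force F acts at the left end, arm 3.7 m, giving F × 3.7 clockwise.
Στ = 0 ⇒ F × 3.7 = 832.7 ⇒ F = 832.7 / 3.7 = 225 N.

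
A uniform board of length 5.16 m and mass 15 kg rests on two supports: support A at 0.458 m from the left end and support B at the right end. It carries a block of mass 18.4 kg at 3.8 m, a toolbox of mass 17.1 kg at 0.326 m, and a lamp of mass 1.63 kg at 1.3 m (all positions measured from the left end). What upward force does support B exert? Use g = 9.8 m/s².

R_B ≈ 193 N

Take moments about support A.
Beam weight: 15 × 9.8 = 147 N down at 2.58 m → arm 2.122 m, τ = 147 × 2.122 = 311.9 N·m clockwise.
Block: 18.4 × 9.8 = 180.3 N down at 3.8 m → arm 3.342 m, τ = 180.3 × 3.342 = 602.6 N·m clockwise.
Toolbox: 17.1 × 9.8 = 167.6 N down at 0.326 m → arm 0.132 m, τ = 167.6 × 0.132 = 22.12 N·m counterclockwise.
Lamp: 1.63 × 9.8 = 15.97 N down at 1.3 m → arm 0.842 m, τ = 15.97 × 0.842 = 13.45 N·m clockwise.
Net load moment about support A = 905.8 N·m clockwise.
Reaction R at support B is upward at 5.16 m, arm 4.702 m → moment R × 4.702 counterclockwise.
Balancing moments: R × 4.702 = 905.8, giving R = 193 N.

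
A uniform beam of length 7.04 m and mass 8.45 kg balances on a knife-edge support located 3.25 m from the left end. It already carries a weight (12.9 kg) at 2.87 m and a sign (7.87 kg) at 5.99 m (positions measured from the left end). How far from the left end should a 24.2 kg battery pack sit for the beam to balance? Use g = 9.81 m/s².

About the knife-edge support (at 3.25 m from the left end):
Beam weight: 8.45 × 9.81 = 82.89 N down at 3.52 m → arm 0.27 m, τ = 82.89 × 0.27 = 22.38 N·m clockwise.
Weight: 12.9 × 9.81 = 126.5 N down at 2.87 m → arm 0.38 m, τ = 126.5 × 0.38 = 48.07 N·m counterclockwise.
Sign: 7.87 × 9.81 = 77.2 N down at 5.99 m → arm 2.74 m, τ = 77.2 × 2.74 = 211.5 N·m clockwise.
Net moment of existing loads = 185.8 N·m clockwise.
The battery pack weighs 24.2 × 9.81 = 237.4 N and must supply an equal counterclockwise moment, so its lever arm about the knife-edge support is 185.8 / 237.4 = 0.783 m.
That puts it at 3.25 − 0.783 = 2.47 m from the left end.

x ≈ 2.47 m from the left end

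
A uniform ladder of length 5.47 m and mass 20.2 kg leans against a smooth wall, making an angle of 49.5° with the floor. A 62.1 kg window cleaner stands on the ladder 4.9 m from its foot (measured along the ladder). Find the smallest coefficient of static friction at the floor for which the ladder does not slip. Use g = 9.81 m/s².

μ_min ≈ 0.682

Take moments about the foot of the ladder.
Ladder weight 20.2×9.81 = 198.2 N acts at 2.735 m along the ladder; its horizontal arm is 2.735·cos49.5° = 1.776 m → τ = 352 N·m clockwise.
Window cleaner: 62.1×9.81 = 609.2 N at 4.9 m → arm 3.182 m → τ = 1938 N·m clockwise.
Wall normal N acts horizontally at the top; its moment arm is the height L sinθ = 5.47·sin49.5° = 4.159 m, counterclockwise.
For rotational equilibrium, N × 4.159 = 2290, so N = 550.6 N.
ΣFx = 0 ⇒ f = N_wall = 550.6 N. ΣFy = 0 ⇒ N_floor = 807.4 N.
μ_min = f / N_floor = 550.6 / 807.4 = 0.682.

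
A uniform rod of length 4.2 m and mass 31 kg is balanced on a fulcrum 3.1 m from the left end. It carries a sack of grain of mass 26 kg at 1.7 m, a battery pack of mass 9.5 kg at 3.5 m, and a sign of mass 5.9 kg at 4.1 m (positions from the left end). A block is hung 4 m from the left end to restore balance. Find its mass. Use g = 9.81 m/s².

About the fulcrum (at 3.1 m from the left end):
Beam weight: 31 × 9.81 = 304.1 N down at 2.1 m → arm 1 m, τ = 304.1 × 1 = 304.1 N·m counterclockwise.
Sack of grain: 26 × 9.81 = 255.1 N down at 1.7 m → arm 1.4 m, τ = 255.1 × 1.4 = 357.1 N·m counterclockwise.
Battery pack: 9.5 × 9.81 = 93.2 N down at 3.5 m → arm 0.4 m, τ = 93.2 × 0.4 = 37.28 N·m clockwise.
Sign: 5.9 × 9.81 = 57.88 N down at 4.1 m → arm 1 m, τ = 57.88 × 1 = 57.88 N·m clockwise.
Net moment of known loads = 566 N·m counterclockwise.
An unknown mass m at 4 m has arm 0.9 m; its moment is m·g·0.9 clockwise.
For rotational equilibrium, m × 9.81 × 0.9 = 566, so m = 566 / (9.81 × 0.9) = 64.1 kg.

m ≈ 64.1 kg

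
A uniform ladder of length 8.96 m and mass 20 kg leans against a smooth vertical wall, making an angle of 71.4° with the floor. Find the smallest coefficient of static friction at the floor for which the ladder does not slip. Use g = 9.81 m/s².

Sum moments about the foot of the ladder (the floor normal and friction both act there and drop out).
Ladder weight 20×9.81 = 196.2 N acts at 4.48 m along the ladder; its horizontal arm is 4.48·cos71.4° = 1.429 m → τ = 280.4 N·m clockwise.
Wall normal N acts horizontally at the top; its moment arm is the height L sinθ = 8.96·sin71.4° = 8.492 m, counterclockwise.
Setting net torque to zero: N × 8.492 = 280.4 → N = 33.02 N.
ΣFx = 0 ⇒ f = N_wall = 33.02 N. ΣFy = 0 ⇒ N_floor = 196.2 N.
μ_min = f / N_floor = 33.02 / 196.2 = 0.168.

μ_min ≈ 0.168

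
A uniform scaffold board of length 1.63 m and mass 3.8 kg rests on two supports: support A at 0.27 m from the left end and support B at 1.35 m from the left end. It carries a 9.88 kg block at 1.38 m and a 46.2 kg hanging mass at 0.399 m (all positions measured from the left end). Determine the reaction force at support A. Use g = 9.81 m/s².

Choose support B as the axis so its reaction then has zero moment arm.
Beam weight: 3.8 × 9.81 = 37.28 N down at 0.815 m → arm 0.535 m, τ = 37.28 × 0.535 = 19.94 N·m counterclockwise.
Block: 9.88 × 9.81 = 96.92 N down at 1.38 m → arm 0.03 m, τ = 96.92 × 0.03 = 2.908 N·m clockwise.
Hanging mass: 46.2 × 9.81 = 453.2 N down at 0.399 m → arm 0.951 m, τ = 453.2 × 0.951 = 431 N·m counterclockwise.
Net load moment about support B = 448 N·m counterclockwise.
Reaction R at support A is upward at 0.27 m, arm 1.08 m → moment R × 1.08 clockwise.
Balancing moments: R × 1.08 = 448, giving R = 415 N.

R_A ≈ 415 N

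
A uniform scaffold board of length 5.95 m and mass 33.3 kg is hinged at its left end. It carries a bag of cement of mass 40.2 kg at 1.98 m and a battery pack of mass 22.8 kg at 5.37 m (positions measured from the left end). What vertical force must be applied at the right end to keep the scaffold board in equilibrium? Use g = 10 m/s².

F ≈ 506 N

Take moments about the left end.
Beam weight: 33.3 × 10 = 333 N down at 2.975 m → arm 2.975 m, τ = 333 × 2.975 = 990.7 N·m clockwise.
Bag of cement: 40.2 × 10 = 402 N down at 1.98 m → arm 1.98 m, τ = 402 × 1.98 = 796 N·m clockwise.
Battery pack: 22.8 × 10 = 228 N down at 5.37 m → arm 5.37 m, τ = 228 × 5.37 = 1224 N·m clockwise.
Net moment of the loads = 3011 N·m clockwise.
The upward force F acts at the right end, arm 5.95 m, giving F × 5.95 counterclockwise.
Στ = 0 ⇒ F × 5.95 = 3011 ⇒ F = 3011 / 5.95 = 506 N.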